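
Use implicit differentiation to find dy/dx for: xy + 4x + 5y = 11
Apply d/dx to both sides, remembering that y depends on x. Each occurrence of y therefore brings in a y' = dy/dx via the chain rule.

With F(x, y) equal to the left-hand side minus the right, differentiate F term by term:
  d/dx[xy] = x·y' + y
  d/dx[4x] = 4
  d/dx[5y] = 5·y'
  d/dx[-11] = 0
Adding these up, d/dx[F] = 0 becomes
  (y + 4) + (x + 5)·y' = 0,
so isolating y',
  dy/dx = -(y + 4)/(x + 5) = (-y - 4)/(x + 5)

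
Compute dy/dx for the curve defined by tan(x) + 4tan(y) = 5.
Differentiate both sides with respect to x, treating y as y(x). By the chain rule, any term containing y contributes a factor of y' = dy/dx when we differentiate it.

Move every term to one side and write the relation as F(x, y) = 0. Term by term,
  d/dx[tan(x)] = tan(x)^2 + 1
  d/dx[4tan(y)] = 4·y'(tan(y)^2 + 1)
  d/dx[-5] = 0

The pieces without y' make up ∂F/∂x and the coefficient of y' is ∂F/∂y:
  ∂F/∂x = tan(x)^2 + 1,
  ∂F/∂y = 4tan(y)^2 + 4.

Since d/dx[F] = ∂F/∂x + (∂F/∂y)·y' = 0, solve for y':
  (∂F/∂y)·y' = -∂F/∂x
  dy/dx = -(∂F/∂x)/(∂F/∂y) = -(tan(x)^2 + 1)/(4tan(y)^2 + 4) = -cos(y)^2/(4cos(x)^2)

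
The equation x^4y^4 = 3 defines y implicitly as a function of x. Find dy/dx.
Apply d/dx to both sides, remembering that y depends on x. Each occurrence of y therefore brings in a y' = dy/dx via the chain rule.

With F(x, y) equal to the left-hand side minus the right, differentiate F term by term:
  d/dx[x^4y^4] = 4x^4y^3·y' + 4x^3y^4
  d/dx[-3] = 0
Adding these up, d/dx[F] = 0 becomes
  (4x^3y^4) + (4x^4y^3)·y' = 0,
so isolating y',
  dy/dx = -(4x^3y^4)/(4x^4y^3) = -y/x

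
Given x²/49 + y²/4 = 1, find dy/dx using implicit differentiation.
Differentiate both sides with respect to x, treating y as y(x). By the chain rule, any term containing y contributes a factor of y' = dy/dx when we differentiate it.

Move every term to one side and write the relation as F(x, y) = 0. Term by term,
  d/dx[x^2/49] = 2x/49
  d/dx[y^2/4] = y·y'/2
  d/dx[-1] = 0

The pieces without y' make up ∂F/∂x and the coefficient of y' is ∂F/∂y:
  ∂F/∂x = 2x/49,
  ∂F/∂y = y/2.

Since d/dx[F] = ∂F/∂x + (∂F/∂y)·y' = 0, solve for y':
  (∂F/∂y)·y' = -∂F/∂x
  dy/dx = -(∂F/∂x)/(∂F/∂y) = -(2x/49)/(y/2) = -4x/(49y)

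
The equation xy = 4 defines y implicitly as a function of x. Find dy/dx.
Apply d/dx to both sides, remembering that y depends on x. Each occurrence of y therefore brings in a y' = dy/dx via the chain rule.

With F(x, y) equal to the left-hand side minus the right, differentiate F term by term:
  d/dx[xy] = x·y' + y
  d/dx[-4] = 0
Adding these up, d/dx[F] = 0 becomes
  (y) + (x)·y' = 0,
so isolating y',
  dy/dx = -(y)/(x) = -y/x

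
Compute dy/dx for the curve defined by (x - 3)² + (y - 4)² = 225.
Differentiate both sides with respect to x, treating y as y(x). By the chain rule, any term containing y contributes a factor of y' = dy/dx when we differentiate it.

Move every term to one side and write the relation as F(x, y) = 0. Term by term,
  d/dx[(x - 3)^2] = 2x - 6
  d/dx[(y - 4)^2] = 2·y'(y - 4)
  d/dx[-225] = 0

The pieces without y' make up ∂F/∂x and the coefficient of y' is ∂F/∂y:
  ∂F/∂x = 2x - 6,
  ∂F/∂y = 2y - 8.

Since d/dx[F] = ∂F/∂x + (∂F/∂y)·y' = 0, solve for y':
  (∂F/∂y)·y' = -∂F/∂x
  dy/dx = -(∂F/∂x)/(∂F/∂y) = -(2x - 6)/(2y - 8) = (3 - x)/(y - 4)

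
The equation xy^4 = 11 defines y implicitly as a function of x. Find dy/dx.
Take d/dx of both sides. Since y is implicitly a function of x, the chain rule attaches a y' = dy/dx factor whenever we differentiate through y.

Set F(x, y) = (left side) − (right side), so the curve is F = 0. Differentiating each term of F:
  d/dx[xy^4] = 4xy^3·y' + y^4
  d/dx[-11] = 0

Collecting, the y'-free part is the partial derivative in x and the y' coefficient is the partial derivative in y:
  ∂F/∂x = y^4
  ∂F/∂y = 4xy^3

so d/dx[F(x, y(x))] = ∂F/∂x + (∂F/∂y)·y' = 0. Rearranging,
  dy/dx = -(∂F/∂x)/(∂F/∂y) = -(y^4)/(4xy^3) = -y/(4x)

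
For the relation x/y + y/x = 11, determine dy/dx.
Differentiate the relation implicitly: treat y = y(x) and apply the chain rule, so every y-derivative picks up a y' = dy/dx factor.

With everything moved to the left-hand side, differentiate term by term:
  d/dx[x/y] = -x·y'/y^2 + 1/y
  d/dx[y/x] = y'/x - y/x^2
  d/dx[-11] = 0

Separating the contributions that come from x directly and those that come through y:
  without y':      1/y - y/x^2
  multiplying y':  -x/y^2 + 1/x

so (1/y - y/x^2) + (-x/y^2 + 1/x)·y' = 0, and therefore
  dy/dx = -(1/y - y/x^2)/(-x/y^2 + 1/x)
        = -((x - y)(x + y)/(x^2y))/(-(x - y)(x + y)/(xy^2)) = y/x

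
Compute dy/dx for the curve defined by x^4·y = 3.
Take d/dx of both sides. Since y is implicitly a function of x, the chain rule attaches a y' = dy/dx factor whenever we differentiate through y.

Set F(x, y) = (left side) − (right side), so the curve is F = 0. Differentiating each term of F:
  d/dx[x^4y] = x^4·y' + 4x^3y
  d/dx[-3] = 0

Collecting, the y'-free part is the partial derivative in x and the y' coefficient is the partial derivative in y:
  ∂F/∂x = 4x^3y
  ∂F/∂y = x^4

so d/dx[F(x, y(x))] = ∂F/∂x + (∂F/∂y)·y' = 0. Rearranging,
  dy/dx = -(∂F/∂x)/(∂F/∂y) = -(4x^3y)/(x^4) = -4y/x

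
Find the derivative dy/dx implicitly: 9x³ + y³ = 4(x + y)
Differentiate both sides with respect to x, treating y as y(x). By the chain rule, any term containing y contributes a factor of y' = dy/dx when we differentiate it.

Move every term to one side and write the relation as F(x, y) = 0. Term by term,
  d/dx[9x^3] = 27x^2
  d/dx[-4x] = -4
  d/dx[y^3] = 3y^2·y'
  d/dx[-4y] = -4·y'

The pieces without y' make up ∂F/∂x and the coefficient of y' is ∂F/∂y:
  ∂F/∂x = 27x^2 - 4,
  ∂F/∂y = 3y^2 - 4.

Since d/dx[F] = ∂F/∂x + (∂F/∂y)·y' = 0, solve for y':
  (∂F/∂y)·y' = -∂F/∂x
  dy/dx = -(∂F/∂x)/(∂F/∂y) = -(27x^2 - 4)/(3y^2 - 4) = (4 - 27x^2)/(3y^2 - 4)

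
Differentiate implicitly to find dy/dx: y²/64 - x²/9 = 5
Differentiate the relation implicitly: treat y = y(x) and apply the chain rule, so every y-derivative picks up a y' = dy/dx factor.

With everything moved to the left-hand side, differentiate term by term:
  d/dx[-x^2/9] = -2x/9
  d/dx[y^2/64] = y·y'/32
  d/dx[-5] = 0

Separating the contributions that come from x directly and those that come through y:
  without y':      -2x/9
  multiplying y':  y/32

so (-2x/9) + (y/32)·y' = 0, and therefore
  dy/dx = -(-2x/9)/(y/32) = 64x/(9y)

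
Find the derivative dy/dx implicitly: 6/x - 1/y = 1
Take d/dx of both sides. Since y is implicitly a function of x, the chain rule attaches a y' = dy/dx factor whenever we differentiate through y.

Set F(x, y) = (left side) − (right side), so the curve is F = 0. Differentiating each term of F:
  d/dx[-1/y] = y'/y^2
  d/dx[6/x] = -6/x^2
  d/dx[-1] = 0

Collecting, the y'-free part is the partial derivative in x and the y' coefficient is the partial derivative in y:
  ∂F/∂x = -6/x^2
  ∂F/∂y = y^(-2)

so d/dx[F(x, y(x))] = ∂F/∂x + (∂F/∂y)·y' = 0. Rearranging,
  dy/dx = -(∂F/∂x)/(∂F/∂y) = -(-6/x^2)/(y^(-2)) = 6y^2/x^2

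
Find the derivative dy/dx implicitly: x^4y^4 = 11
Differentiate the relation implicitly: treat y = y(x) and apply the chain rule, so every y-derivative picks up a y' = dy/dx factor.

With everything moved to the left-hand side, differentiate term by term:
  d/dx[x^4y^4] = 4x^4y^3·y' + 4x^3y^4
  d/dx[-11] = 0

Separating the contributions that come from x directly and those that come through y:
  without y':      4x^3y^4
  multiplying y':  4x^4y^3

so (4x^3y^4) + (4x^4y^3)·y' = 0, and therefore
  dy/dx = -(4x^3y^4)/(4x^4y^3) = -y/x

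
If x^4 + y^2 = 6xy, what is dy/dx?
Apply d/dx to both sides, remembering that y depends on x. Each occurrence of y therefore brings in a y' = dy/dx via the chain rule.

With F(x, y) equal to the left-hand side minus the right, differentiate F term by term:
  d/dx[x^4] = 4x^3
  d/dx[-6xy] = -6x·y' - 6y
  d/dx[y^2] = 2y·y'
Adding these up, d/dx[F] = 0 becomes
  (4x^3 - 6y) + (-6x + 2y)·y' = 0,
so isolating y',
  dy/dx = -(4x^3 - 6y)/(-6x + 2y) = (2x^3 - 3y)/(3x - y)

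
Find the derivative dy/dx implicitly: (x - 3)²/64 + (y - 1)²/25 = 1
Take d/dx of both sides. Since y is implicitly a function of x, the chain rule attaches a y' = dy/dx factor whenever we differentiate through y.

Set F(x, y) = (left side) − (right side), so the curve is F = 0. Differentiating each term of F:
  d/dx[(x - 3)^2/64] = x/32 - 3/32
  d/dx[(y - 1)^2/25] = 2·y'(y - 1)/25
  d/dx[-1] = 0

Collecting, the y'-free part is the partial derivative in x and the y' coefficient is the partial derivative in y:
  ∂F/∂x = x/32 - 3/32
  ∂F/∂y = 2y/25 - 2/25

so d/dx[F(x, y(x))] = ∂F/∂x + (∂F/∂y)·y' = 0. Rearranging,
  dy/dx = -(∂F/∂x)/(∂F/∂y) = -(x/32 - 3/32)/(2y/25 - 2/25)
        = -((x - 3)/32)/(2(y - 1)/25) = 25(3 - x)/(64(y - 1))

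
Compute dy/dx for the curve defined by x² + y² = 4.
Differentiate the relation implicitly: treat y = y(x) and apply the chain rule, so every y-derivative picks up a y' = dy/dx factor.

With everything moved to the left-hand side, differentiate term by term:
  d/dx[x^2] = 2x
  d/dx[y^2] = 2y·y'
  d/dx[-4] = 0

Separating the contributions that come from x directly and those that come through y:
  without y':      2x
  multiplying y':  2y

so (2x) + (2y)·y' = 0, and therefore
  dy/dx = -(2x)/(2y) = -x/y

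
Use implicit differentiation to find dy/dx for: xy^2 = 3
Apply d/dx to both sides, remembering that y depends on x. Each occurrence of y therefore brings in a y' = dy/dx via the chain rule.

With F(x, y) equal to the left-hand side minus the right, differentiate F term by term:
  d/dx[xy^2] = 2xy·y' + y^2
  d/dx[-3] = 0
Adding these up, d/dx[F] = 0 becomes
  (y^2) + (2xy)·y' = 0,
so isolating y',
  dy/dx = -(y^2)/(2xy) = -y/(2x)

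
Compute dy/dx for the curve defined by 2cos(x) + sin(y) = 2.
Apply d/dx to both sides, remembering that y depends on x. Each occurrence of y therefore brings in a y' = dy/dx via the chain rule.

With F(x, y) equal to the left-hand side minus the right, differentiate F term by term:
  d/dx[sin(y)] = y'·cos(y)
  d/dx[2cos(x)] = -2sin(x)
  d/dx[-2] = 0
Adding these up, d/dx[F] = 0 becomes
  (-2sin(x)) + (cos(y))·y' = 0,
so isolating y',
  dy/dx = -(-2sin(x))/(cos(y)) = 2sin(x)/cos(y)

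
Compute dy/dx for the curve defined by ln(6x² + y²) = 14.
Differentiate the relation implicitly: treat y = y(x) and apply the chain rule, so every y-derivative picks up a y' = dy/dx factor.

With everything moved to the left-hand side, differentiate term by term:
  d/dx[ln(6x^2 + y^2)] = (12x + 2y·y')/(6x^2 + y^2)
  d/dx[-14] = 0

Separating the contributions that come from x directly and those that come through y:
  without y':      12x/(6x^2 + y^2)
  multiplying y':  2y/(6x^2 + y^2)

so (12x/(6x^2 + y^2)) + (2y/(6x^2 + y^2))·y' = 0, and therefore
  dy/dx = -(12x/(6x^2 + y^2))/(2y/(6x^2 + y^2)) = -6x/y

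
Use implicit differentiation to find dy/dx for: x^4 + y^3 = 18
Differentiate the relation implicitly: treat y = y(x) and apply the chain rule, so every y-derivative picks up a y' = dy/dx factor.

With everything moved to the left-hand side, differentiate term by term:
  d/dx[x^4] = 4x^3
  d/dx[y^3] = 3y^2·y'
  d/dx[-18] = 0

Separating the contributions that come from x directly and those that come through y:
  without y':      4x^3
  multiplying y':  3y^2

so (4x^3) + (3y^2)·y' = 0, and therefore
  dy/dx = -(4x^3)/(3y^2) = -4x^3/(3y^2)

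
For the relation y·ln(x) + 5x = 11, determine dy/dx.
Take d/dx of both sides. Since y is implicitly a function of x, the chain rule attaches a y' = dy/dx factor whenever we differentiate through y.

Set F(x, y) = (left side) − (right side), so the curve is F = 0. Differentiating each term of F:
  d/dx[5x] = 5
  d/dx[y·ln(x)] = y'·ln(x) + y/x
  d/dx[-11] = 0

Collecting, the y'-free part is the partial derivative in x and the y' coefficient is the partial derivative in y:
  ∂F/∂x = 5 + y/x
  ∂F/∂y = ln(x)

so d/dx[F(x, y(x))] = ∂F/∂x + (∂F/∂y)·y' = 0. Rearranging,
  dy/dx = -(∂F/∂x)/(∂F/∂y) = -(5 + y/x)/(ln(x))
        = -((5x + y)/x)/(ln(x)) = (-5x - y)/(x·ln(x))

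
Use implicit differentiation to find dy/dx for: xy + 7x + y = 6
Differentiate both sides with respect to x, treating y as y(x). By the chain rule, any term containing y contributes a factor of y' = dy/dx when we differentiate it.

Move every term to one side and write the relation as F(x, y) = 0. Term by term,
  d/dx[xy] = x·y' + y
  d/dx[7x] = 7
  d/dx[y] = y'
  d/dx[-6] = 0

The pieces without y' make up ∂F/∂x and the coefficient of y' is ∂F/∂y:
  ∂F/∂x = y + 7,
  ∂F/∂y = x + 1.

Since d/dx[F] = ∂F/∂x + (∂F/∂y)·y' = 0, solve for y':
  (∂F/∂y)·y' = -∂F/∂x
  dy/dx = -(∂F/∂x)/(∂F/∂y) = -(y + 7)/(x + 1) = (-y - 7)/(x + 1)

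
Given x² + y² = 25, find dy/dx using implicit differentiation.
Differentiate both sides with respect to x, treating y as y(x). By the chain rule, any term containing y contributes a factor of y' = dy/dx when we differentiate it.

Move every term to one side and write the relation as F(x, y) = 0. Term by term,
  d/dx[x^2] = 2x
  d/dx[y^2] = 2y·y'
  d/dx[-25] = 0

The pieces without y' make up ∂F/∂x and the coefficient of y' is ∂F/∂y:
  ∂F/∂x = 2x,
  ∂F/∂y = 2y.

Since d/dx[F] = ∂F/∂x + (∂F/∂y)·y' = 0, solve for y':
  (∂F/∂y)·y' = -∂F/∂x
  dy/dx = -(∂F/∂x)/(∂F/∂y) = -(2x)/(2y) = -x/y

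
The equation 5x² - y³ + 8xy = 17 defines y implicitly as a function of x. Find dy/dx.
Apply d/dx to both sides, remembering that y depends on x. Each occurrence of y therefore brings in a y' = dy/dx via the chain rule.

With F(x, y) equal to the left-hand side minus the right, differentiate F term by term:
  d/dx[5x^2] = 10x
  d/dx[8xy] = 8x·y' + 8y
  d/dx[-y^3] = -3y^2·y'
  d/dx[-17] = 0
Adding these up, d/dx[F] = 0 becomes
  (10x + 8y) + (8x - 3y^2)·y' = 0,
so isolating y',
  dy/dx = -(10x + 8y)/(8x - 3y^2) = 2(-5x - 4y)/(8x - 3y^2)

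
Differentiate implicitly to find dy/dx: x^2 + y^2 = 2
Apply d/dx to both sides, remembering that y depends on x. Each occurrence of y therefore brings in a y' = dy/dx via the chain rule.

With F(x, y) equal to the left-hand side minus the right, differentiate F term by term:
  d/dx[x^2] = 2x
  d/dx[y^2] = 2y·y'
  d/dx[-2] = 0
Adding these up, d/dx[F] = 0 becomes
  (2x) + (2y)·y' = 0,
so isolating y',
  dy/dx = -(2x)/(2y) = -x/y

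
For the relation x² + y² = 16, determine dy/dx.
Take d/dx of both sides. Since y is implicitly a function of x, the chain rule attaches a y' = dy/dx factor whenever we differentiate through y.

Set F(x, y) = (left side) − (right side), so the curve is F = 0. Differentiating each term of F:
  d/dx[x^2] = 2x
  d/dx[y^2] = 2y·y'
  d/dx[-16] = 0

Collecting, the y'-free part is the partial derivative in x and the y' coefficient is the partial derivative in y:
  ∂F/∂x = 2x
  ∂F/∂y = 2y

so d/dx[F(x, y(x))] = ∂F/∂x + (∂F/∂y)·y' = 0. Rearranging,
  dy/dx = -(∂F/∂x)/(∂F/∂y) = -(2x)/(2y) = -x/y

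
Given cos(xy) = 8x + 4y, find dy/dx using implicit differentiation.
Take d/dx of both sides. Since y is implicitly a function of x, the chain rule attaches a y' = dy/dx factor whenever we differentiate through y.

Set F(x, y) = (left side) − (right side), so the curve is F = 0. Differentiating each term of F:
  d/dx[-8x] = -8
  d/dx[-4y] = -4·y'
  d/dx[cos(xy)] = -(x·y' + y)·sin(xy)

Collecting, the y'-free part is the partial derivative in x and the y' coefficient is the partial derivative in y:
  ∂F/∂x = -y·sin(xy) - 8
  ∂F/∂y = -x·sin(xy) - 4

so d/dx[F(x, y(x))] = ∂F/∂x + (∂F/∂y)·y' = 0. Rearranging,
  dy/dx = -(∂F/∂x)/(∂F/∂y) = -(-y·sin(xy) - 8)/(-x·sin(xy) - 4) = -(y·sin(xy) + 8)/(x·sin(xy) + 4)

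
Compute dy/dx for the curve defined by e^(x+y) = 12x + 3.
Differentiate both sides with respect to x, treating y as y(x). By the chain rule, any term containing y contributes a factor of y' = dy/dx when we differentiate it.

Move every term to one side and write the relation as F(x, y) = 0. Term by term,
  d/dx[-12x] = -12
  d/dx[e^(x + y)] = (y' + 1)·e^(x + y)
  d/dx[-3] = 0

The pieces without y' make up ∂F/∂x and the coefficient of y' is ∂F/∂y:
  ∂F/∂x = e^(x + y) - 12,
  ∂F/∂y = e^(x + y).

Since d/dx[F] = ∂F/∂x + (∂F/∂y)·y' = 0, solve for y':
  (∂F/∂y)·y' = -∂F/∂x
  dy/dx = -(∂F/∂x)/(∂F/∂y) = -(e^(x + y) - 12)/(e^(x + y)) = 12e^(-x - y) - 1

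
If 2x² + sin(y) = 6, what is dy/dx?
Take d/dx of both sides. Since y is implicitly a function of x, the chain rule attaches a y' = dy/dx factor whenever we differentiate through y.

Set F(x, y) = (left side) − (right side), so the curve is F = 0. Differentiating each term of F:
  d/dx[2x^2] = 4x
  d/dx[sin(y)] = y'·cos(y)
  d/dx[-6] = 0

Collecting, the y'-free part is the partial derivative in x and the y' coefficient is the partial derivative in y:
  ∂F/∂x = 4x
  ∂F/∂y = cos(y)

so d/dx[F(x, y(x))] = ∂F/∂x + (∂F/∂y)·y' = 0. Rearranging,
  dy/dx = -(∂F/∂x)/(∂F/∂y) = -(4x)/(cos(y)) = -4x/cos(y)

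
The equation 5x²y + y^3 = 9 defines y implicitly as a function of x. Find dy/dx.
Apply d/dx to both sides, remembering that y depends on x. Each occurrence of y therefore brings in a y' = dy/dx via the chain rule.

With F(x, y) equal to the left-hand side minus the right, differentiate F term by term:
  d/dx[5x^2y] = 5x^2·y' + 10xy
  d/dx[y^3] = 3y^2·y'
  d/dx[-9] = 0
Adding these up, d/dx[F] = 0 becomes
  (10xy) + (5x^2 + 3y^2)·y' = 0,
so isolating y',
  dy/dx = -(10xy)/(5x^2 + 3y^2) = -10xy/(5x^2 + 3y^2)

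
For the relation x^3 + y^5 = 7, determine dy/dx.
Apply d/dx to both sides, remembering that y depends on x. Each occurrence of y therefore brings in a y' = dy/dx via the chain rule.

With F(x, y) equal to the left-hand side minus the right, differentiate F term by term:
  d/dx[x^3] = 3x^2
  d/dx[y^5] = 5y^4·y'
  d/dx[-7] = 0
Adding these up, d/dx[F] = 0 becomes
  (3x^2) + (5y^4)·y' = 0,
so isolating y',
  dy/dx = -(3x^2)/(5y^4) = -3x^2/(5y^4)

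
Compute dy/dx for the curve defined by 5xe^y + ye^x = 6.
Take d/dx of both sides. Since y is implicitly a function of x, the chain rule attaches a y' = dy/dx factor whenever we differentiate through y.

Set F(x, y) = (left side) − (right side), so the curve is F = 0. Differentiating each term of F:
  d/dx[5x·e^(y)] = 5x·y'·e^(y) + 5e^(y)
  d/dx[y·e^(x)] = y·e^(x) + y'·e^(x)
  d/dx[-6] = 0

Collecting, the y'-free part is the partial derivative in x and the y' coefficient is the partial derivative in y:
  ∂F/∂x = y·e^(x) + 5e^(y)
  ∂F/∂y = 5x·e^(y) + e^(x)

so d/dx[F(x, y(x))] = ∂F/∂x + (∂F/∂y)·y' = 0. Rearranging,
  dy/dx = -(∂F/∂x)/(∂F/∂y) = -(y·e^(x) + 5e^(y))/(5x·e^(y) + e^(x)) = (-y·e^(x) - 5e^(y))/(5x·e^(y) + e^(x))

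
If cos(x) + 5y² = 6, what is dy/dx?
Differentiate the relation implicitly: treat y = y(x) and apply the chain rule, so every y-derivative picks up a y' = dy/dx factor.

With everything moved to the left-hand side, differentiate term by term:
  d/dx[5y^2] = 10y·y'
  d/dx[cos(x)] = -sin(x)
  d/dx[-6] = 0

Separating the contributions that come from x directly and those that come through y:
  without y':      -sin(x)
  multiplying y':  10y

so (-sin(x)) + (10y)·y' = 0, and therefore
  dy/dx = -(-sin(x))/(10y) = sin(x)/(10y)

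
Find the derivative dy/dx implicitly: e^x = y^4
Apply d/dx to both sides, remembering that y depends on x. Each occurrence of y therefore brings in a y' = dy/dx via the chain rule.

With F(x, y) equal to the left-hand side minus the right, differentiate F term by term:
  d/dx[-y^4] = -4y^3·y'
  d/dx[e^(x)] = e^(x)
Adding these up, d/dx[F] = 0 becomes
  (e^(x)) + (-4y^3)·y' = 0,
so isolating y',
  dy/dx = -(e^(x))/(-4y^3) = e^(x)/(4y^3)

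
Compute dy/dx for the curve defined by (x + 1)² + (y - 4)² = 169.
Differentiate both sides with respect to x, treating y as y(x). By the chain rule, any term containing y contributes a factor of y' = dy/dx when we differentiate it.

Move every term to one side and write the relation as F(x, y) = 0. Term by term,
  d/dx[(x + 1)^2] = 2x + 2
  d/dx[(y - 4)^2] = 2·y'(y - 4)
  d/dx[-169] = 0

The pieces without y' make up ∂F/∂x and the coefficient of y' is ∂F/∂y:
  ∂F/∂x = 2x + 2,
  ∂F/∂y = 2y - 8.

Since d/dx[F] = ∂F/∂x + (∂F/∂y)·y' = 0, solve for y':
  (∂F/∂y)·y' = -∂F/∂x
  dy/dx = -(∂F/∂x)/(∂F/∂y) = -(2x + 2)/(2y - 8) = (-x - 1)/(y - 4)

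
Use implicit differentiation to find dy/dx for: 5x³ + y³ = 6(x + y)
Differentiate both sides with respect to x, treating y as y(x). By the chain rule, any term containing y contributes a factor of y' = dy/dx when we differentiate it.

Move every term to one side and write the relation as F(x, y) = 0. Term by term,
  d/dx[5x^3] = 15x^2
  d/dx[-6x] = -6
  d/dx[y^3] = 3y^2·y'
  d/dx[-6y] = -6·y'

The pieces without y' make up ∂F/∂x and the coefficient of y' is ∂F/∂y:
  ∂F/∂x = 15x^2 - 6,
  ∂F/∂y = 3y^2 - 6.

Since d/dx[F] = ∂F/∂x + (∂F/∂y)·y' = 0, solve for y':
  (∂F/∂y)·y' = -∂F/∂x
  dy/dx = -(∂F/∂x)/(∂F/∂y) = -(15x^2 - 6)/(3y^2 - 6) = (2 - 5x^2)/(y^2 - 2)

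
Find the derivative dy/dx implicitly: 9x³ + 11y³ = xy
Take d/dx of both sides. Since y is implicitly a function of x, the chain rule attaches a y' = dy/dx factor whenever we differentiate through y.

Set F(x, y) = (left side) − (right side), so the curve is F = 0. Differentiating each term of F:
  d/dx[9x^3] = 27x^2
  d/dx[-xy] = -x·y' - y
  d/dx[11y^3] = 33y^2·y'

Collecting, the y'-free part is the partial derivative in x and the y' coefficient is the partial derivative in y:
  ∂F/∂x = 27x^2 - y
  ∂F/∂y = -x + 33y^2

so d/dx[F(x, y(x))] = ∂F/∂x + (∂F/∂y)·y' = 0. Rearranging,
  dy/dx = -(∂F/∂x)/(∂F/∂y) = -(27x^2 - y)/(-x + 33y^2) = (27x^2 - y)/(x - 33y^2)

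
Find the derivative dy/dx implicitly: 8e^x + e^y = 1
Apply d/dx to both sides, remembering that y depends on x. Each occurrence of y therefore brings in a y' = dy/dx via the chain rule.

With F(x, y) equal to the left-hand side minus the right, differentiate F term by term:
  d/dx[8e^(x)] = 8e^(x)
  d/dx[e^(y)] = y'·e^(y)
  d/dx[-1] = 0
Adding these up, d/dx[F] = 0 becomes
  (8e^(x)) + (e^(y))·y' = 0,
so isolating y',
  dy/dx = -(8e^(x))/(e^(y)) = -8e^(x - y)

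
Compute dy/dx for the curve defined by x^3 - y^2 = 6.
Take d/dx of both sides. Since y is implicitly a function of x, the chain rule attaches a y' = dy/dx factor whenever we differentiate through y.

Set F(x, y) = (left side) − (right side), so the curve is F = 0. Differentiating each term of F:
  d/dx[x^3] = 3x^2
  d/dx[-y^2] = -2y·y'
  d/dx[-6] = 0

Collecting, the y'-free part is the partial derivative in x and the y' coefficient is the partial derivative in y:
  ∂F/∂x = 3x^2
  ∂F/∂y = -2y

so d/dx[F(x, y(x))] = ∂F/∂x + (∂F/∂y)·y' = 0. Rearranging,
  dy/dx = -(∂F/∂x)/(∂F/∂y) = -(3x^2)/(-2y) = 3x^2/(2y)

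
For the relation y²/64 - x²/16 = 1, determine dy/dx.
Differentiate both sides with respect to x, treating y as y(x). By the chain rule, any term containing y contributes a factor of y' = dy/dx when we differentiate it.

Move every term to one side and write the relation as F(x, y) = 0. Term by term,
  d/dx[-x^2/16] = -x/8
  d/dx[y^2/64] = y·y'/32
  d/dx[-1] = 0

The pieces without y' make up ∂F/∂x and the coefficient of y' is ∂F/∂y:
  ∂F/∂x = -x/8,
  ∂F/∂y = y/32.

Since d/dx[F] = ∂F/∂x + (∂F/∂y)·y' = 0, solve for y':
  (∂F/∂y)·y' = -∂F/∂x
  dy/dx = -(∂F/∂x)/(∂F/∂y) = -(-x/8)/(y/32) = 4x/y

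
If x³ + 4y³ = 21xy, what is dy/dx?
Take d/dx of both sides. Since y is implicitly a function of x, the chain rule attaches a y' = dy/dx factor whenever we differentiate through y.

Set F(x, y) = (left side) − (right side), so the curve is F = 0. Differentiating each term of F:
  d/dx[x^3] = 3x^2
  d/dx[-21xy] = -21x·y' - 21y
  d/dx[4y^3] = 12y^2·y'

Collecting, the y'-free part is the partial derivative in x and the y' coefficient is the partial derivative in y:
  ∂F/∂x = 3x^2 - 21y
  ∂F/∂y = -21x + 12y^2

so d/dx[F(x, y(x))] = ∂F/∂x + (∂F/∂y)·y' = 0. Rearranging,
  dy/dx = -(∂F/∂x)/(∂F/∂y) = -(3x^2 - 21y)/(-21x + 12y^2) = (x^2 - 7y)/(7x - 4y^2)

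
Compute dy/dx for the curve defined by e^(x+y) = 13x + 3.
Differentiate the relation implicitly: treat y = y(x) and apply the chain rule, so every y-derivative picks up a y' = dy/dx factor.

With everything moved to the left-hand side, differentiate term by term:
  d/dx[-13x] = -13
  d/dx[e^(x + y)] = (y' + 1)·e^(x + y)
  d/dx[-3] = 0

Separating the contributions that come from x directly and those that come through y:
  without y':      e^(x + y) - 13
  multiplying y':  e^(x + y)

so (e^(x + y) - 13) + (e^(x + y))·y' = 0, and therefore
  dy/dx = -(e^(x + y) - 13)/(e^(x + y)) = 13e^(-x - y) - 1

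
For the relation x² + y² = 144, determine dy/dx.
Apply d/dx to both sides, remembering that y depends on x. Each occurrence of y therefore brings in a y' = dy/dx via the chain rule.

With F(x, y) equal to the left-hand side minus the right, differentiate F term by term:
  d/dx[x^2] = 2x
  d/dx[y^2] = 2y·y'
  d/dx[-144] = 0
Adding these up, d/dx[F] = 0 becomes
  (2x) + (2y)·y' = 0,
so isolating y',
  dy/dx = -(2x)/(2y) = -x/y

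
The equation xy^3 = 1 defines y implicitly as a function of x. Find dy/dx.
Apply d/dx to both sides, remembering that y depends on x. Each occurrence of y therefore brings in a y' = dy/dx via the chain rule.

With F(x, y) equal to the left-hand side minus the right, differentiate F term by term:
  d/dx[xy^3] = 3xy^2·y' + y^3
  d/dx[-1] = 0
Adding these up, d/dx[F] = 0 becomes
  (y^3) + (3xy^2)·y' = 0,
so isolating y',
  dy/dx = -(y^3)/(3xy^2) = -y/(3x)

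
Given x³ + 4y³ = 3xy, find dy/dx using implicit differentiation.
Differentiate both sides with respect to x, treating y as y(x). By the chain rule, any term containing y contributes a factor of y' = dy/dx when we differentiate it.

Move every term to one side and write the relation as F(x, y) = 0. Term by term,
  d/dx[x^3] = 3x^2
  d/dx[-3xy] = -3x·y' - 3y
  d/dx[4y^3] = 12y^2·y'

The pieces without y' make up ∂F/∂x and the coefficient of y' is ∂F/∂y:
  ∂F/∂x = 3x^2 - 3y,
  ∂F/∂y = -3x + 12y^2.

Since d/dx[F] = ∂F/∂x + (∂F/∂y)·y' = 0, solve for y':
  (∂F/∂y)·y' = -∂F/∂x
  dy/dx = -(∂F/∂x)/(∂F/∂y) = -(3x^2 - 3y)/(-3x + 12y^2) = (x^2 - y)/(x - 4y^2)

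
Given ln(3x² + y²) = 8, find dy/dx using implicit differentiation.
Take d/dx of both sides. Since y is implicitly a function of x, the chain rule attaches a y' = dy/dx factor whenever we differentiate through y.

Set F(x, y) = (left side) − (right side), so the curve is F = 0. Differentiating each term of F:
  d/dx[ln(3x^2 + y^2)] = (6x + 2y·y')/(3x^2 + y^2)
  d/dx[-8] = 0

Collecting, the y'-free part is the partial derivative in x and the y' coefficient is the partial derivative in y:
  ∂F/∂x = 6x/(3x^2 + y^2)
  ∂F/∂y = 2y/(3x^2 + y^2)

so d/dx[F(x, y(x))] = ∂F/∂x + (∂F/∂y)·y' = 0. Rearranging,
  dy/dx = -(∂F/∂x)/(∂F/∂y) = -(6x/(3x^2 + y^2))/(2y/(3x^2 + y^2)) = -3x/y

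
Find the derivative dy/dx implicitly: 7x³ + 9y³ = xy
Apply d/dx to both sides, remembering that y depends on x. Each occurrence of y therefore brings in a y' = dy/dx via the chain rule.

With F(x, y) equal to the left-hand side minus the right, differentiate F term by term:
  d/dx[7x^3] = 21x^2
  d/dx[-xy] = -x·y' - y
  d/dx[9y^3] = 27y^2·y'
Adding these up, d/dx[F] = 0 becomes
  (21x^2 - y) + (-x + 27y^2)·y' = 0,
so isolating y',
  dy/dx = -(21x^2 - y)/(-x + 27y^2) = (21x^2 - y)/(x - 27y^2)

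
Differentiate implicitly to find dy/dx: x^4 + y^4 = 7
Apply d/dx to both sides, remembering that y depends on x. Each occurrence of y therefore brings in a y' = dy/dx via the chain rule.

With F(x, y) equal to the left-hand side minus the right, differentiate F term by term:
  d/dx[x^4] = 4x^3
  d/dx[y^4] = 4y^3·y'
  d/dx[-7] = 0
Adding these up, d/dx[F] = 0 becomes
  (4x^3) + (4y^3)·y' = 0,
so isolating y',
  dy/dx = -(4x^3)/(4y^3) = -x^3/y^3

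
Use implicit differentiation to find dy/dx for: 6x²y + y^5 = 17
Take d/dx of both sides. Since y is implicitly a function of x, the chain rule attaches a y' = dy/dx factor whenever we differentiate through y.

Set F(x, y) = (left side) − (right side), so the curve is F = 0. Differentiating each term of F:
  d/dx[6x^2y] = 6x^2·y' + 12xy
  d/dx[y^5] = 5y^4·y'
  d/dx[-17] = 0

Collecting, the y'-free part is the partial derivative in x and the y' coefficient is the partial derivative in y:
  ∂F/∂x = 12xy
  ∂F/∂y = 6x^2 + 5y^4

so d/dx[F(x, y(x))] = ∂F/∂x + (∂F/∂y)·y' = 0. Rearranging,
  dy/dx = -(∂F/∂x)/(∂F/∂y) = -(12xy)/(6x^2 + 5y^4) = -12xy/(6x^2 + 5y^4)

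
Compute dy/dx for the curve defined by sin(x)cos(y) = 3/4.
Differentiate the relation implicitly: treat y = y(x) and apply the chain rule, so every y-derivative picks up a y' = dy/dx factor.

With everything moved to the left-hand side, differentiate term by term:
  d/dx[sin(x)·cos(y)] = -y'·sin(x)·sin(y) + cos(x)·cos(y)
  d/dx[-3/4] = 0

Separating the contributions that come from x directly and those that come through y:
  without y':      cos(x)·cos(y)
  multiplying y':  -sin(x)·sin(y)

so (cos(x)·cos(y)) + (-sin(x)·sin(y))·y' = 0, and therefore
  dy/dx = -(cos(x)·cos(y))/(-sin(x)·sin(y)) = 1/(tan(x)·tan(y))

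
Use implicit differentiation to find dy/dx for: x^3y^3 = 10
Differentiate both sides with respect to x, treating y as y(x). By the chain rule, any term containing y contributes a factor of y' = dy/dx when we differentiate it.

Move every term to one side and write the relation as F(x, y) = 0. Term by term,
  d/dx[x^3y^3] = 3x^3y^2·y' + 3x^2y^3
  d/dx[-10] = 0

The pieces without y' make up ∂F/∂x and the coefficient of y' is ∂F/∂y:
  ∂F/∂x = 3x^2y^3,
  ∂F/∂y = 3x^3y^2.

Since d/dx[F] = ∂F/∂x + (∂F/∂y)·y' = 0, solve for y':
  (∂F/∂y)·y' = -∂F/∂x
  dy/dx = -(∂F/∂x)/(∂F/∂y) = -(3x^2y^3)/(3x^3y^2) = -y/x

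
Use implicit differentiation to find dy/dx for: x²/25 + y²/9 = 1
Differentiate the relation implicitly: treat y = y(x) and apply the chain rule, so every y-derivative picks up a y' = dy/dx factor.

With everything moved to the left-hand side, differentiate term by term:
  d/dx[x^2/25] = 2x/25
  d/dx[y^2/9] = 2y·y'/9
  d/dx[-1] = 0

Separating the contributions that come from x directly and those that come through y:
  without y':      2x/25
  multiplying y':  2y/9

so (2x/25) + (2y/9)·y' = 0, and therefore
  dy/dx = -(2x/25)/(2y/9) = -9x/(25y)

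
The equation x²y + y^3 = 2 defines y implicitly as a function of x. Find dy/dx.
Take d/dx of both sides. Since y is implicitly a function of x, the chain rule attaches a y' = dy/dx factor whenever we differentiate through y.

Set F(x, y) = (left side) − (right side), so the curve is F = 0. Differentiating each term of F:
  d/dx[x^2y] = x^2·y' + 2xy
  d/dx[y^3] = 3y^2·y'
  d/dx[-2] = 0

Collecting, the y'-free part is the partial derivative in x and the y' coefficient is the partial derivative in y:
  ∂F/∂x = 2xy
  ∂F/∂y = x^2 + 3y^2

so d/dx[F(x, y(x))] = ∂F/∂x + (∂F/∂y)·y' = 0. Rearranging,
  dy/dx = -(∂F/∂x)/(∂F/∂y) = -(2xy)/(x^2 + 3y^2) = -2xy/(x^2 + 3y^2)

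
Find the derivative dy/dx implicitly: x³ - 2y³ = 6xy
Differentiate the relation implicitly: treat y = y(x) and apply the chain rule, so every y-derivative picks up a y' = dy/dx factor.

With everything moved to the left-hand side, differentiate term by term:
  d/dx[x^3] = 3x^2
  d/dx[-6xy] = -6x·y' - 6y
  d/dx[-2y^3] = -6y^2·y'

Separating the contributions that come from x directly and those that come through y:
  without y':      3x^2 - 6y
  multiplying y':  -6x - 6y^2

so (3x^2 - 6y) + (-6x - 6y^2)·y' = 0, and therefore
  dy/dx = -(3x^2 - 6y)/(-6x - 6y^2) = (x^2/2 - y)/(x + y^2)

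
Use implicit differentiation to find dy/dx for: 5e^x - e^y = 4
Differentiate the relation implicitly: treat y = y(x) and apply the chain rule, so every y-derivative picks up a y' = dy/dx factor.

With everything moved to the left-hand side, differentiate term by term:
  d/dx[5e^(x)] = 5e^(x)
  d/dx[-e^(y)] = -y'·e^(y)
  d/dx[-4] = 0

Separating the contributions that come from x directly and those that come through y:
  without y':      5e^(x)
  multiplying y':  -e^(y)

so (5e^(x)) + (-e^(y))·y' = 0, and therefore
  dy/dx = -(5e^(x))/(-e^(y)) = 5e^(x - y)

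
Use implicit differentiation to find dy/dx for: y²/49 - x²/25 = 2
Take d/dx of both sides. Since y is implicitly a function of x, the chain rule attaches a y' = dy/dx factor whenever we differentiate through y.

Set F(x, y) = (left side) − (right side), so the curve is F = 0. Differentiating each term of F:
  d/dx[-x^2/25] = -2x/25
  d/dx[y^2/49] = 2y·y'/49
  d/dx[-2] = 0

Collecting, the y'-free part is the partial derivative in x and the y' coefficient is the partial derivative in y:
  ∂F/∂x = -2x/25
  ∂F/∂y = 2y/49

so d/dx[F(x, y(x))] = ∂F/∂x + (∂F/∂y)·y' = 0. Rearranging,
  dy/dx = -(∂F/∂x)/(∂F/∂y) = -(-2x/25)/(2y/49) = 49x/(25y)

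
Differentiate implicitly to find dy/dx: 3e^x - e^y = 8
Apply d/dx to both sides, remembering that y depends on x. Each occurrence of y therefore brings in a y' = dy/dx via the chain rule.

With F(x, y) equal to the left-hand side minus the right, differentiate F term by term:
  d/dx[3e^(x)] = 3e^(x)
  d/dx[-e^(y)] = -y'·e^(y)
  d/dx[-8] = 0
Adding these up, d/dx[F] = 0 becomes
  (3e^(x)) + (-e^(y))·y' = 0,
so isolating y',
  dy/dx = -(3e^(x))/(-e^(y)) = 3e^(x - y)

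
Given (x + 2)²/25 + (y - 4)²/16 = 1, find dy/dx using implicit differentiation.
Take d/dx of both sides. Since y is implicitly a function of x, the chain rule attaches a y' = dy/dx factor whenever we differentiate through y.

Set F(x, y) = (left side) − (right side), so the curve is F = 0. Differentiating each term of F:
  d/dx[(x + 2)^2/25] = 2x/25 + 4/25
  d/dx[(y - 4)^2/16] = y'(y - 4)/8
  d/dx[-1] = 0

Collecting, the y'-free part is the partial derivative in x and the y' coefficient is the partial derivative in y:
  ∂F/∂x = 2x/25 + 4/25
  ∂F/∂y = y/8 - 1/2

so d/dx[F(x, y(x))] = ∂F/∂x + (∂F/∂y)·y' = 0. Rearranging,
  dy/dx = -(∂F/∂x)/(∂F/∂y) = -(2x/25 + 4/25)/(y/8 - 1/2)
        = -(2(x + 2)/25)/((y - 4)/8) = 16(-x - 2)/(25(y - 4))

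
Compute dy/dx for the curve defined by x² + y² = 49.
Differentiate both sides with respect to x, treating y as y(x). By the chain rule, any term containing y contributes a factor of y' = dy/dx when we differentiate it.

Move every term to one side and write the relation as F(x, y) = 0. Term by term,
  d/dx[x^2] = 2x
  d/dx[y^2] = 2y·y'
  d/dx[-49] = 0

The pieces without y' make up ∂F/∂x and the coefficient of y' is ∂F/∂y:
  ∂F/∂x = 2x,
  ∂F/∂y = 2y.

Since d/dx[F] = ∂F/∂x + (∂F/∂y)·y' = 0, solve for y':
  (∂F/∂y)·y' = -∂F/∂x
  dy/dx = -(∂F/∂x)/(∂F/∂y) = -(2x)/(2y) = -x/y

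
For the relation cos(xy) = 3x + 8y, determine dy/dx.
Differentiate the relation implicitly: treat y = y(x) and apply the chain rule, so every y-derivative picks up a y' = dy/dx factor.

With everything moved to the left-hand side, differentiate term by term:
  d/dx[-3x] = -3
  d/dx[-8y] = -8·y'
  d/dx[cos(xy)] = -(x·y' + y)·sin(xy)

Separating the contributions that come from x directly and those that come through y:
  without y':      -y·sin(xy) - 3
  multiplying y':  -x·sin(xy) - 8

so (-y·sin(xy) - 3) + (-x·sin(xy) - 8)·y' = 0, and therefore
  dy/dx = -(-y·sin(xy) - 3)/(-x·sin(xy) - 8) = -(y·sin(xy) + 3)/(x·sin(xy) + 8)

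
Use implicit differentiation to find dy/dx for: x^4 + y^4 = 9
Apply d/dx to both sides, remembering that y depends on x. Each occurrence of y therefore brings in a y' = dy/dx via the chain rule.

With F(x, y) equal to the left-hand side minus the right, differentiate F term by term:
  d/dx[x^4] = 4x^3
  d/dx[y^4] = 4y^3·y'
  d/dx[-9] = 0
Adding these up, d/dx[F] = 0 becomes
  (4x^3) + (4y^3)·y' = 0,
so isolating y',
  dy/dx = -(4x^3)/(4y^3) = -x^3/y^3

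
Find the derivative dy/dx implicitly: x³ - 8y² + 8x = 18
Differentiate both sides with respect to x, treating y as y(x). By the chain rule, any term containing y contributes a factor of y' = dy/dx when we differentiate it.

Move every term to one side and write the relation as F(x, y) = 0. Term by term,
  d/dx[x^3] = 3x^2
  d/dx[8x] = 8
  d/dx[-8y^2] = -16y·y'
  d/dx[-18] = 0

The pieces without y' make up ∂F/∂x and the coefficient of y' is ∂F/∂y:
  ∂F/∂x = 3x^2 + 8,
  ∂F/∂y = -16y.

Since d/dx[F] = ∂F/∂x + (∂F/∂y)·y' = 0, solve for y':
  (∂F/∂y)·y' = -∂F/∂x
  dy/dx = -(∂F/∂x)/(∂F/∂y) = -(3x^2 + 8)/(-16y) = (3x^2 + 8)/(16y)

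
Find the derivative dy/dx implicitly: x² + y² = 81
Differentiate both sides with respect to x, treating y as y(x). By the chain rule, any term containing y contributes a factor of y' = dy/dx when we differentiate it.

Move every term to one side and write the relation as F(x, y) = 0. Term by term,
  d/dx[x^2] = 2x
  d/dx[y^2] = 2y·y'
  d/dx[-81] = 0

The pieces without y' make up ∂F/∂x and the coefficient of y' is ∂F/∂y:
  ∂F/∂x = 2x,
  ∂F/∂y = 2y.

Since d/dx[F] = ∂F/∂x + (∂F/∂y)·y' = 0, solve for y':
  (∂F/∂y)·y' = -∂F/∂x
  dy/dx = -(∂F/∂x)/(∂F/∂y) = -(2x)/(2y) = -x/y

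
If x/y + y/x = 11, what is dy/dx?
Differentiate both sides with respect to x, treating y as y(x). By the chain rule, any term containing y contributes a factor of y' = dy/dx when we differentiate it.

Move every term to one side and write the relation as F(x, y) = 0. Term by term,
  d/dx[x/y] = -x·y'/y^2 + 1/y
  d/dx[y/x] = y'/x - y/x^2
  d/dx[-11] = 0

The pieces without y' make up ∂F/∂x and the coefficient of y' is ∂F/∂y:
  ∂F/∂x = 1/y - y/x^2,
  ∂F/∂y = -x/y^2 + 1/x.

Since d/dx[F] = ∂F/∂x + (∂F/∂y)·y' = 0, solve for y':
  (∂F/∂y)·y' = -∂F/∂x
  dy/dx = -(∂F/∂x)/(∂F/∂y) = -(1/y - y/x^2)/(-x/y^2 + 1/x)
        = -((x - y)(x + y)/(x^2y))/(-(x - y)(x + y)/(xy^2)) = y/x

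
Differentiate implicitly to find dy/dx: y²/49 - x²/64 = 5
Differentiate both sides with respect to x, treating y as y(x). By the chain rule, any term containing y contributes a factor of y' = dy/dx when we differentiate it.

Move every term to one side and write the relation as F(x, y) = 0. Term by term,
  d/dx[-x^2/64] = -x/32
  d/dx[y^2/49] = 2y·y'/49
  d/dx[-5] = 0

The pieces without y' make up ∂F/∂x and the coefficient of y' is ∂F/∂y:
  ∂F/∂x = -x/32,
  ∂F/∂y = 2y/49.

Since d/dx[F] = ∂F/∂x + (∂F/∂y)·y' = 0, solve for y':
  (∂F/∂y)·y' = -∂F/∂x
  dy/dx = -(∂F/∂x)/(∂F/∂y) = -(-x/32)/(2y/49) = 49x/(64y)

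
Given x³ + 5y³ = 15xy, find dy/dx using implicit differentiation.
Apply d/dx to both sides, remembering that y depends on x. Each occurrence of y therefore brings in a y' = dy/dx via the chain rule.

With F(x, y) equal to the left-hand side minus the right, differentiate F term by term:
  d/dx[x^3] = 3x^2
  d/dx[-15xy] = -15x·y' - 15y
  d/dx[5y^3] = 15y^2·y'
Adding these up, d/dx[F] = 0 becomes
  (3x^2 - 15y) + (-15x + 15y^2)·y' = 0,
so isolating y',
  dy/dx = -(3x^2 - 15y)/(-15x + 15y^2) = (x^2/5 - y)/(x - y^2)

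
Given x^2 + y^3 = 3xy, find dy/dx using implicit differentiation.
Take d/dx of both sides. Since y is implicitly a function of x, the chain rule attaches a y' = dy/dx factor whenever we differentiate through y.

Set F(x, y) = (left side) − (right side), so the curve is F = 0. Differentiating each term of F:
  d/dx[x^2] = 2x
  d/dx[-3xy] = -3x·y' - 3y
  d/dx[y^3] = 3y^2·y'

Collecting, the y'-free part is the partial derivative in x and the y' coefficient is the partial derivative in y:
  ∂F/∂x = 2x - 3y
  ∂F/∂y = -3x + 3y^2

so d/dx[F(x, y(x))] = ∂F/∂x + (∂F/∂y)·y' = 0. Rearranging,
  dy/dx = -(∂F/∂x)/(∂F/∂y) = -(2x - 3y)/(-3x + 3y^2) = (2x/3 - y)/(x - y^2)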